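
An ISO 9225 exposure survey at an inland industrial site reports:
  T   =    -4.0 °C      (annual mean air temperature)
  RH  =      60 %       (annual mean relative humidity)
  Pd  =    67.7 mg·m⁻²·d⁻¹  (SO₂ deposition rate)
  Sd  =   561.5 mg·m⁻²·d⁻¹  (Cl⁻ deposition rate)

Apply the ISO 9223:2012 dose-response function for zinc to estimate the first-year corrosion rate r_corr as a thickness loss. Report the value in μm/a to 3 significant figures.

zinc: T≤10 °C ⇒ hinge +0.038·(-4.0−10) = -0.5320
  sulphur-dioxide contribution → 0.765 μm/a
  chloride contribution → 0.743 μm/a
  total first-year rate 1.508 μm/a

r_corr = 1.51 μm/a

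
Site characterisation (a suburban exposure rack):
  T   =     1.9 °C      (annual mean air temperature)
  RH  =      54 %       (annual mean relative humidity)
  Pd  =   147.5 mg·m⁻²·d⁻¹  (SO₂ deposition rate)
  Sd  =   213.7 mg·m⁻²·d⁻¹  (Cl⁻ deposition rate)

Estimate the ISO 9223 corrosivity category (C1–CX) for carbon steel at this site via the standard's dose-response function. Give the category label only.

C3

carbon steel: T≤10 °C ⇒ hinge +0.150·(1.9−10) = -1.2150
  Pd branch = 1.77·Pd^0.52·e^(0.02·RH+f) = 20.75 μm/a
  Sd branch = 0.102·Sd^0.62·e^(0.033·RH+0.04·T) = 18.2 μm/a
  r_corr = 20.75 + 18.2 = 38.95 μm/a
39 μm/a falls in (25, 50] for carbon steel → category C3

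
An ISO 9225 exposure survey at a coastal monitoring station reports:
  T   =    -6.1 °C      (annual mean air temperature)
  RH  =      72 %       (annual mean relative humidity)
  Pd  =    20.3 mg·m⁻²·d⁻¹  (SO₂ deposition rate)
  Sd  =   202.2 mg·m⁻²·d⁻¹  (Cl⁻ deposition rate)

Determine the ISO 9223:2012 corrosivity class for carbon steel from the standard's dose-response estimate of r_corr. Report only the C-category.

C3

carbon steel: temperature factor f = +0.150·(-16.1) = -2.4150
  Pd branch = 1.77·Pd^0.52·e^(0.02·RH+f) = 3.195 μm/a
  Cl⁻ term: 0.102·202.2^0.62·exp(0.033·72+0.04·-6.1) = 23.13
  r_corr = 3.195 + 23.13 = 26.32 μm/a
ISO 9223 Table 2 (carbon steel): 25 < 26.3 ≤ 50 μm/a ⇒ C3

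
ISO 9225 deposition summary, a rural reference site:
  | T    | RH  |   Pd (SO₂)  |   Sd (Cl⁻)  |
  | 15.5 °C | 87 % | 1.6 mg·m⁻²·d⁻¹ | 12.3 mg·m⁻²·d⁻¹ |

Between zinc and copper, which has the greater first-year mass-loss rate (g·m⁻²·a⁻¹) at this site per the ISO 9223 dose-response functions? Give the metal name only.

copper

zinc: temperature factor f = -0.071·(5.5) = -0.3905
  Pd branch = 0.0129·Pd^0.44·e^(0.046·RH+f) = 0.5873 μm/a
  Cl⁻ term: 0.0175·12.3^0.57·exp(0.008·87+0.085·15.5) = 0.5479
  r_corr = 0.5873 + 0.5479 = 1.135 μm/a
  mass loss = 1.135 μm/a × 7.14 g/cm³ = 8.106 g·m⁻²·a⁻¹
copper: temperature factor f = -0.080·(5.5) = -0.4400
  SO₂ term: 0.0053·1.6^0.26·exp(0.059·87-0.4400) = 0.6539
  Cl⁻ term: 0.01025·12.3^0.27·exp(0.036·87+0.049·15.5) = 0.9887
  r_corr = 0.6539 + 0.9887 = 1.643 μm/a
  mass loss = 1.643 μm/a × 8.96 g/cm³ = 14.72 g·m⁻²·a⁻¹
Ordering by g·m⁻²·a⁻¹: copper (14.7) > zinc (8.11)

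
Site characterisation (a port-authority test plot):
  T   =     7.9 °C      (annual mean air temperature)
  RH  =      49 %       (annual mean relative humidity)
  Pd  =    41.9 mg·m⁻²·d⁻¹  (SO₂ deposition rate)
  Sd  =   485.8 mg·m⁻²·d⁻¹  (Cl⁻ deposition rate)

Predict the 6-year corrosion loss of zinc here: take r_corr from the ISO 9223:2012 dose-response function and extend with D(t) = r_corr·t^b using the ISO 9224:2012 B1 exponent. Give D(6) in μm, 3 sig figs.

D(6) = 9.91 μm

zinc: f(T) = +0.038·(T−10) [T≤10 °C] = -0.0798
  Pd branch = 0.0129·Pd^0.44·e^(0.046·RH+f) = 0.587 μm/a
  Sd branch = 0.0175·Sd^0.57·e^(0.008·RH+0.085·T) = 1.723 μm/a
  r_corr = 0.587 + 1.723 = 2.31 μm/a
Power-law: D(6) = r_corr · 6^0.813
  D(6) = 2.31 × 6^0.813 = 2.31 × 4.292 = 9.912 μm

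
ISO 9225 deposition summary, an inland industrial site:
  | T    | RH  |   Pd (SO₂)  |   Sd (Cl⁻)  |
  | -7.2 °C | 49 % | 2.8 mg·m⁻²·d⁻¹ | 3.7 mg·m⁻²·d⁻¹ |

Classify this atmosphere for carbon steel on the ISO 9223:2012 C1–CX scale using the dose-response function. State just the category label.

C2

carbon steel: f(T) = +0.150·(T−10) [T≤10 °C] = -2.5800
  SO₂ term: 1.77·2.8^0.52·exp(0.02·49-2.5800) = 0.6104
  Sd branch = 0.102·Sd^0.62·e^(0.033·RH+0.04·T) = 0.8671 μm/a
  sum: 0.6104 + 0.8671 → r_corr = 1.478 μm/a
1.48 μm/a falls in (1.3, 25] for carbon steel → category C2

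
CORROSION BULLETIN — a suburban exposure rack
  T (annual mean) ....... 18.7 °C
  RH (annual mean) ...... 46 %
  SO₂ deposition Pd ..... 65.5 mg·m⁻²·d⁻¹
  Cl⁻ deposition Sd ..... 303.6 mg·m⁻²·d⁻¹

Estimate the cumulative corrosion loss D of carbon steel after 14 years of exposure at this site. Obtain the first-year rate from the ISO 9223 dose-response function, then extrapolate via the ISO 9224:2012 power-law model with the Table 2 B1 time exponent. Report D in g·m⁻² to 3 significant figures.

D(14) = 1.82e+03 g·m⁻²

carbon steel: f(T) = -0.054·(T−10) [T>10 °C] = -0.4698
  sulphur-dioxide contribution → 24.43 μm/a
  chloride contribution → 34.02 μm/a
  ⇒ r_corr(carbon steel) = 58.45 μm/a
Long-term exponent b (ISO 9224 Table 2, B1) = 0.523
  D(14) = 58.45 × 14^0.523 = 58.45 × 3.976 = 232.4 μm
  Mass loss = 232.4 μm × 7.85 g/cm³ = 1824 g·m⁻²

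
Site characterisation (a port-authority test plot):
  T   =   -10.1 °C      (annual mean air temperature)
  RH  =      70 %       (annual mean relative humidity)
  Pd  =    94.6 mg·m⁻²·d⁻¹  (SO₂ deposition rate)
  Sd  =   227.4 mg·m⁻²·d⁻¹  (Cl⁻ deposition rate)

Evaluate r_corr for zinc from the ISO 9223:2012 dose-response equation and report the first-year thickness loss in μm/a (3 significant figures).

r_corr = 1.40 μm/a

zinc: T≤10 °C ⇒ hinge +0.038·(-10.1−10) = -0.7638
  Pd branch = 0.0129·Pd^0.44·e^(0.046·RH+f) = 1.114 μm/a
  Sd branch = 0.0175·Sd^0.57·e^(0.008·RH+0.085·T) = 0.2863 μm/a
  sum: 1.114 + 0.2863 → r_corr = 1.4 μm/a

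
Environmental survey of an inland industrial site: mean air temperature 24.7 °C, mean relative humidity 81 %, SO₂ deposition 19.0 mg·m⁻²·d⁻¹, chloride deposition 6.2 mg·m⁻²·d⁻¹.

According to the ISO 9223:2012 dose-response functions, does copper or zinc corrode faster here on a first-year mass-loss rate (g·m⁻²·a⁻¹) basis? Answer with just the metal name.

copper

copper: temperature factor f = -0.080·(14.7) = -1.1760
  Pd branch = 0.0053·Pd^0.26·e^(0.059·RH+f) = 0.4183 μm/a
  Cl⁻ term: 0.01025·6.2^0.27·exp(0.036·81+0.049·24.7) = 1.039
  sum: 0.4183 + 1.039 → r_corr = 1.458 μm/a
  mass loss = 1.458 μm/a × 8.96 g/cm³ = 13.06 g·m⁻²·a⁻¹
zinc: temperature factor f = -0.071·(14.7) = -1.0437
  SO₂ term: 0.0129·19.0^0.44·exp(0.046·81-1.0437) = 0.6889
  Sd branch = 0.0175·Sd^0.57·e^(0.008·RH+0.085·T) = 0.7725 μm/a
  sum: 0.6889 + 0.7725 → r_corr = 1.461 μm/a
  mass loss = 1.461 μm/a × 7.14 g/cm³ = 10.43 g·m⁻²·a⁻¹
Ordering by g·m⁻²·a⁻¹: copper (13.1) > zinc (10.4)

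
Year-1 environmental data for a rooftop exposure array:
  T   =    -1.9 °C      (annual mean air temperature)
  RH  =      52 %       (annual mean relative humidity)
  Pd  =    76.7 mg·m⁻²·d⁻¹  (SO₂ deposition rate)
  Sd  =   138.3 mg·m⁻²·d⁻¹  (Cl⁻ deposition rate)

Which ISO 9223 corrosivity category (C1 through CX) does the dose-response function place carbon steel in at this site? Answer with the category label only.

carbon steel: temperature factor f = +0.150·(-11.9) = -1.7850
  Pd branch = 1.77·Pd^0.52·e^(0.02·RH+f) = 8.026 μm/a
  Sd branch = 0.102·Sd^0.62·e^(0.033·RH+0.04·T) = 11.17 μm/a
  sum: 8.026 + 11.17 → r_corr = 19.2 μm/a
19.2 μm/a falls in (1.3, 25] for carbon steel → category C2

C2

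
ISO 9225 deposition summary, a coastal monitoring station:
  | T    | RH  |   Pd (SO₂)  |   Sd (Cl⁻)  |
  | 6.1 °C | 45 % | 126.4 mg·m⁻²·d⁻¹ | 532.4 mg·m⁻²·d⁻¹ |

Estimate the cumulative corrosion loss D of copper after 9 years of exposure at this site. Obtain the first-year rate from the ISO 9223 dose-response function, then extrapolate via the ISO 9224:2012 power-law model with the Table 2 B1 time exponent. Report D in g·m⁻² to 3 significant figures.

copper: f(T) = +0.126·(T−10) [T≤10 °C] = -0.4914
  Pd branch = 0.0053·Pd^0.26·e^(0.059·RH+f) = 0.1623 μm/a
  Sd branch = 0.01025·Sd^0.27·e^(0.036·RH+0.049·T) = 0.3803 μm/a
  r_corr = 0.1623 + 0.3803 = 0.5427 μm/a
ISO 9224: D(t) = r_corr · t^b with b = 0.667 (copper, B1)
  D(9) = 0.5427 × 9^0.667 = 0.5427 × 4.33 = 2.35 μm
  Mass loss = 2.35 μm × 8.96 g/cm³ = 21.05 g·m⁻²

D(9) = 21.1 g·m⁻²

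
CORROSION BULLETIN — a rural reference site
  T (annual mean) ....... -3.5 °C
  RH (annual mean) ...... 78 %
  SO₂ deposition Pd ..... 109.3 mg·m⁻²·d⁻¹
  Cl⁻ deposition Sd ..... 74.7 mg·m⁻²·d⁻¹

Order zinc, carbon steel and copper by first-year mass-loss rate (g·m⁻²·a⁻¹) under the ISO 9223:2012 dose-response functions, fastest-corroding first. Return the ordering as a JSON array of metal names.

zinc: temperature factor f = +0.038·(-13.5) = -0.5130
  sulphur-dioxide contribution → 2.203 μm/a
  chloride contribution → 0.2835 μm/a
  total first-year rate 2.487 μm/a
  mass loss = 2.487 μm/a × 7.14 g/cm³ = 17.75 g·m⁻²·a⁻¹
carbon steel: f(T) = +0.150·(T−10) [T≤10 °C] = -2.0250
  sulphur-dioxide contribution → 12.77 μm/a
  chloride contribution → 16.87 μm/a
  total first-year rate 29.64 μm/a
  mass loss = 29.64 μm/a × 7.85 g/cm³ = 232.7 g·m⁻²·a⁻¹
copper: T≤10 °C ⇒ hinge +0.126·(-3.5−10) = -1.7010
  sulphur-dioxide contribution → 0.3267 μm/a
  chloride contribution → 0.4587 μm/a
  total first-year rate 0.7855 μm/a
  mass loss = 0.7855 μm/a × 8.96 g/cm³ = 7.038 g·m⁻²·a⁻¹
Ordering by g·m⁻²·a⁻¹: carbon steel (233) > zinc (17.8) > copper (7.04)

["carbon steel", "zinc", "copper"]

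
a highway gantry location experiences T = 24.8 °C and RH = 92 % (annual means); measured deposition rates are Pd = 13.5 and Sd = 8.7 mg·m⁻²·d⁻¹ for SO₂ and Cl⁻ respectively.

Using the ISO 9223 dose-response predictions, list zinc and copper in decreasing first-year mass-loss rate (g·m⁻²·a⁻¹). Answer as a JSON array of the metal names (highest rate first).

zinc: temperature factor f = -0.071·(14.8) = -1.0508
  Pd branch = 0.0129·Pd^0.44·e^(0.046·RH+f) = 0.9761 μm/a
  Cl⁻ term: 0.0175·8.7^0.57·exp(0.008·92+0.085·24.8) = 1.032
  sum: 0.9761 + 1.032 → r_corr = 2.008 μm/a
  mass loss = 2.008 μm/a × 7.14 g/cm³ = 14.34 g·m⁻²·a⁻¹
copper: temperature factor f = -0.080·(14.8) = -1.1840
  Pd branch = 0.0053·Pd^0.26·e^(0.059·RH+f) = 0.7266 μm/a
  Cl⁻ term: 0.01025·8.7^0.27·exp(0.036·92+0.049·24.8) = 1.7
  sum: 0.7266 + 1.7 → r_corr = 2.427 μm/a
  mass loss = 2.427 μm/a × 8.96 g/cm³ = 21.75 g·m⁻²·a⁻¹
Ordering by g·m⁻²·a⁻¹: copper (21.7) > zinc (14.3)

["copper", "zinc"]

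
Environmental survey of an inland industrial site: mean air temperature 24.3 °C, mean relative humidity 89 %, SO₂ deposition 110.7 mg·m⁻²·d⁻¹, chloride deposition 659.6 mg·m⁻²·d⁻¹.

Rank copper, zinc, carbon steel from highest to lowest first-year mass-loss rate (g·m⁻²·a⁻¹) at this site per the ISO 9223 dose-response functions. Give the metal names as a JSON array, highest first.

["carbon steel", "zinc", "copper"]

copper: temperature factor f = -0.080·(14.3) = -1.1440
  sulphur-dioxide contribution → 1.095 μm/a
  chloride contribution → 4.792 μm/a
  total first-year rate 5.887 μm/a
  mass loss = 5.887 μm/a × 8.96 g/cm³ = 52.75 g·m⁻²·a⁻¹
zinc: f(T) = -0.071·(T−10) [T>10 °C] = -1.0153
  sulphur-dioxide contribution → 2.224 μm/a
  chloride contribution → 11.38 μm/a
  total first-year rate 13.61 μm/a
  mass loss = 13.61 μm/a × 7.14 g/cm³ = 97.16 g·m⁻²·a⁻¹
carbon steel: f(T) = -0.054·(T−10) [T>10 °C] = -0.7722
  sulphur-dioxide contribution → 56.05 μm/a
  chloride contribution → 284.6 μm/a
  ⇒ r_corr(carbon steel) = 340.6 μm/a
  mass loss = 340.6 μm/a × 7.85 g/cm³ = 2674 g·m⁻²·a⁻¹
Ordering by g·m⁻²·a⁻¹: carbon steel (2670) > zinc (97.2) > copper (52.7)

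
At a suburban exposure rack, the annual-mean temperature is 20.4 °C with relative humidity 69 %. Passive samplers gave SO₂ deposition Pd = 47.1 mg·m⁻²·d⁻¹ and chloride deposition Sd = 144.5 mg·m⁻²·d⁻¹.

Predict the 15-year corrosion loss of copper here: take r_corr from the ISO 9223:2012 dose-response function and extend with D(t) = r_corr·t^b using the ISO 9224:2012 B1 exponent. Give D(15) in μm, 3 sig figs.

copper: f(T) = -0.080·(T−10) [T>10 °C] = -0.8320
  Pd branch = 0.0053·Pd^0.26·e^(0.059·RH+f) = 0.3681 μm/a
  Sd branch = 0.01025·Sd^0.27·e^(0.036·RH+0.049·T) = 1.279 μm/a
  sum: 0.3681 + 1.279 → r_corr = 1.647 μm/a
Power-law: D(15) = r_corr · 15^0.667
  D(15) = 1.647 × 15^0.667 = 1.647 × 6.088 = 10.03 μm

D(15) = 10.0 μm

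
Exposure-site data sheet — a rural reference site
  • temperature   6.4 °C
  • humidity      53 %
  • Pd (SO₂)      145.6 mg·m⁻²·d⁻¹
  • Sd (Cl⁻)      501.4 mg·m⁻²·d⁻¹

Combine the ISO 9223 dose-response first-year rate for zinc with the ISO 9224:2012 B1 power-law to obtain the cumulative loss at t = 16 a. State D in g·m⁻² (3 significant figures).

D(16) = 187 g·m⁻²

zinc: f(T) = +0.038·(T−10) [T≤10 °C] = -0.1368
  sulphur-dioxide contribution → 1.153 μm/a
  chloride contribution → 1.594 μm/a
  ⇒ r_corr(zinc) = 2.747 μm/a
Long-term exponent b (ISO 9224 Table 2, B1) = 0.813
  D(16) = 2.747 × 16^0.813 = 2.747 × 9.527 = 26.17 μm
  Mass loss = 26.17 μm × 7.14 g/cm³ = 186.9 g·m⁻²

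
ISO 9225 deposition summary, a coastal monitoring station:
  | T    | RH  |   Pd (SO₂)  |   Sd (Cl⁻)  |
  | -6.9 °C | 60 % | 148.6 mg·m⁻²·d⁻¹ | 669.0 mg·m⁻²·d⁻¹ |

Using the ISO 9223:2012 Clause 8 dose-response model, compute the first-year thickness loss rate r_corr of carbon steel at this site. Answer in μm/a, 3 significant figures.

carbon steel: temperature factor f = +0.150·(-16.9) = -2.5350
  sulphur-dioxide contribution → 6.275 μm/a
  chloride contribution → 31.65 μm/a
  ⇒ r_corr(carbon steel) = 37.93 μm/a

r_corr = 37.9 μm/a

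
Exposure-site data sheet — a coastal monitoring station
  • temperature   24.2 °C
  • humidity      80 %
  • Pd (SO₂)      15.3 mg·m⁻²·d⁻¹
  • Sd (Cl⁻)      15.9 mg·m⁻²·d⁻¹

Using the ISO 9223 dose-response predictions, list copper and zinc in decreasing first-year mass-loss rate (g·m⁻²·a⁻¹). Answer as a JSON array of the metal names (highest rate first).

copper: f(T) = -0.080·(T−10) [T>10 °C] = -1.1360
  sulphur-dioxide contribution → 0.388 μm/a
  chloride contribution → 1.261 μm/a
  total first-year rate 1.649 μm/a
  mass loss = 1.649 μm/a × 8.96 g/cm³ = 14.78 g·m⁻²·a⁻¹
zinc: f(T) = -0.071·(T−10) [T>10 °C] = -1.0082
  sulphur-dioxide contribution → 0.6197 μm/a
  chloride contribution → 1.256 μm/a
  ⇒ r_corr(zinc) = 1.876 μm/a
  mass loss = 1.876 μm/a × 7.14 g/cm³ = 13.4 g·m⁻²·a⁻¹
Ordering by g·m⁻²·a⁻¹: copper (14.8) > zinc (13.4)

["copper", "zinc"]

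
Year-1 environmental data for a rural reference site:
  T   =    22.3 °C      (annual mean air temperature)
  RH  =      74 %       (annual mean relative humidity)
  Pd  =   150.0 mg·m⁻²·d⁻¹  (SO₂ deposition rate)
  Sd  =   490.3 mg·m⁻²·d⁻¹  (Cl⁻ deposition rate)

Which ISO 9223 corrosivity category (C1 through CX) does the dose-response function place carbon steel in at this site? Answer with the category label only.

carbon steel: f(T) = -0.054·(T−10) [T>10 °C] = -0.6642
  sulphur-dioxide contribution → 54.18 μm/a
  chloride contribution → 133.2 μm/a
  ⇒ r_corr(carbon steel) = 187.4 μm/a
Category bounds: 80…200 μm/a bracket r_corr ⇒ C5

C5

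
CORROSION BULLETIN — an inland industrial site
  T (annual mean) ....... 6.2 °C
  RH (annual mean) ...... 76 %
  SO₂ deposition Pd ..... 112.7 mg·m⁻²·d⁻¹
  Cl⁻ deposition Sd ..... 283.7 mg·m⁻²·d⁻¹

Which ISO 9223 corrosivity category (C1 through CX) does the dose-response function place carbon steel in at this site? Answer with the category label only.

C5

carbon steel: f(T) = +0.150·(T−10) [T≤10 °C] = -0.5700
  sulphur-dioxide contribution → 53.4 μm/a
  chloride contribution → 53.25 μm/a
  total first-year rate 106.6 μm/a
ISO 9223 Table 2 (carbon steel): 80 < 107 ≤ 200 μm/a ⇒ C5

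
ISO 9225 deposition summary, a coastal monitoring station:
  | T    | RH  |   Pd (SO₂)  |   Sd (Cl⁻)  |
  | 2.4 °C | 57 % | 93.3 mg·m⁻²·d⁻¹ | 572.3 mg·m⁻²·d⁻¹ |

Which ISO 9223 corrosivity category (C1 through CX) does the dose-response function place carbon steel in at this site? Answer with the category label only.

carbon steel: T≤10 °C ⇒ hinge +0.150·(2.4−10) = -1.1400
  sulphur-dioxide contribution → 18.72 μm/a
  chloride contribution → 37.75 μm/a
  total first-year rate 56.47 μm/a
ISO 9223 Table 2 (carbon steel): 50 < 56.5 ≤ 80 μm/a ⇒ C4

C4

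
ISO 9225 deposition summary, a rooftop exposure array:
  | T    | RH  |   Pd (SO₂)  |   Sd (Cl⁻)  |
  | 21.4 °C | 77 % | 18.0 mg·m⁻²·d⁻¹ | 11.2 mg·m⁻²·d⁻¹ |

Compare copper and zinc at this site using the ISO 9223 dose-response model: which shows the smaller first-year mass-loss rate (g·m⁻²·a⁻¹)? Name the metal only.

zinc

copper: temperature factor f = -0.080·(11.4) = -0.9120
  Pd branch = 0.0053·Pd^0.26·e^(0.059·RH+f) = 0.4242 μm/a
  Cl⁻ term: 0.01025·11.2^0.27·exp(0.036·77+0.049·21.4) = 0.898
  sum: 0.4242 + 0.898 → r_corr = 1.322 μm/a
  mass loss = 1.322 μm/a × 8.96 g/cm³ = 11.85 g·m⁻²·a⁻¹
zinc: temperature factor f = -0.071·(11.4) = -0.8094
  SO₂ term: 0.0129·18.0^0.44·exp(0.046·77-0.8094) = 0.7074
  Cl⁻ term: 0.0175·11.2^0.57·exp(0.008·77+0.085·21.4) = 0.7918
  r_corr = 0.7074 + 0.7918 = 1.499 μm/a
  mass loss = 1.499 μm/a × 7.14 g/cm³ = 10.7 g·m⁻²·a⁻¹
Ordering by g·m⁻²·a⁻¹: copper (11.8) > zinc (10.7)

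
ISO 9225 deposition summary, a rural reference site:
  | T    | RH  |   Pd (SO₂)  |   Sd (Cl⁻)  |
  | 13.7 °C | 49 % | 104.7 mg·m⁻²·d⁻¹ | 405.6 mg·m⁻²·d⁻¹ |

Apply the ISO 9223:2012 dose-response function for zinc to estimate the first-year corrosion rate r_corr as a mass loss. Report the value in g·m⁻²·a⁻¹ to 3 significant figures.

r_corr = 23.4 g·m⁻²·a⁻¹

zinc: T>10 °C ⇒ hinge -0.071·(13.7−10) = -0.2627
  Pd branch = 0.0129·Pd^0.44·e^(0.046·RH+f) = 0.7314 μm/a
  Sd branch = 0.0175·Sd^0.57·e^(0.008·RH+0.085·T) = 2.545 μm/a
  r_corr = 0.7314 + 2.545 = 3.276 μm/a
Convert to mass loss: 3.276 μm/a × 7.14 g/cm³ = 23.39 g·m⁻²·a⁻¹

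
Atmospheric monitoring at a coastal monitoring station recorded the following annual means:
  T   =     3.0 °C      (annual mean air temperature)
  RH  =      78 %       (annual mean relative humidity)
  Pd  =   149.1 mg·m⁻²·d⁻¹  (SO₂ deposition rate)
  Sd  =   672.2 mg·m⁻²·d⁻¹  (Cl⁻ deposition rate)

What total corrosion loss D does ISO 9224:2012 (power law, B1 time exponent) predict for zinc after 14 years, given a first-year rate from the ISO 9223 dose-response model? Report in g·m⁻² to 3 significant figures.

zinc: temperature factor f = +0.038·(-7.0) = -0.2660
  sulphur-dioxide contribution → 3.233 μm/a
  chloride contribution → 1.724 μm/a
  total first-year rate 4.957 μm/a
Long-term exponent b (ISO 9224 Table 2, B1) = 0.813
  D(14) = 4.957 × 14^0.813 = 4.957 × 8.547 = 42.37 μm
  Mass loss = 42.37 μm × 7.14 g/cm³ = 302.5 g·m⁻²

D(14) = 302 g·m⁻²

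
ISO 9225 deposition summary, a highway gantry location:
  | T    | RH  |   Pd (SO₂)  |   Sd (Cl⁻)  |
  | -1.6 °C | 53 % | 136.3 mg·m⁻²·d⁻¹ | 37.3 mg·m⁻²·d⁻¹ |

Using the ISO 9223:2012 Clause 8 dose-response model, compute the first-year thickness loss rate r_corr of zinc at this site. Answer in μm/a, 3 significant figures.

zinc: f(T) = +0.038·(T−10) [T≤10 °C] = -0.4408
  sulphur-dioxide contribution → 0.8263 μm/a
  chloride contribution → 0.1836 μm/a
  ⇒ r_corr(zinc) = 1.01 μm/a

r_corr = 1.01 μm/a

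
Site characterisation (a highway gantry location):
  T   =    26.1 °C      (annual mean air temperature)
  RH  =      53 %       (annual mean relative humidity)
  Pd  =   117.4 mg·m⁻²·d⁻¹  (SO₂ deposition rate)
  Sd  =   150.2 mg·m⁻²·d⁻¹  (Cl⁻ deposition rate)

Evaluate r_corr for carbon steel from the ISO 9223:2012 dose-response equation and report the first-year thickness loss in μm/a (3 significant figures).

carbon steel: T>10 °C ⇒ hinge -0.054·(26.1−10) = -0.8694
  sulphur-dioxide contribution → 25.53 μm/a
  chloride contribution → 37.25 μm/a
  ⇒ r_corr(carbon steel) = 62.78 μm/a

r_corr = 62.8 μm/a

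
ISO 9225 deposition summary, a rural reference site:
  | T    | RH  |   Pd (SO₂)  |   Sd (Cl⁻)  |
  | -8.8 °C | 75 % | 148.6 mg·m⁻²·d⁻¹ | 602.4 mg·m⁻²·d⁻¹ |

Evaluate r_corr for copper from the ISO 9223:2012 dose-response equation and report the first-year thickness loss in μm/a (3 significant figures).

r_corr = 0.710 μm/a

copper: f(T) = +0.126·(T−10) [T≤10 °C] = -2.3688
  Pd branch = 0.0053·Pd^0.26·e^(0.059·RH+f) = 0.1521 μm/a
  Cl⁻ term: 0.01025·602.4^0.27·exp(0.036·75+0.049·-8.8) = 0.558
  r_corr = 0.1521 + 0.558 = 0.71 μm/a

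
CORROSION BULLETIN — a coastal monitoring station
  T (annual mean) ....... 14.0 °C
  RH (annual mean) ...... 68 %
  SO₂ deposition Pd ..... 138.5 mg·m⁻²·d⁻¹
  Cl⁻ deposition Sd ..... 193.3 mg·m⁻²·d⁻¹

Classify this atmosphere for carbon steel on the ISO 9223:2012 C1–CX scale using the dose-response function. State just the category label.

carbon steel: T>10 °C ⇒ hinge -0.054·(14.0−10) = -0.2160
  sulphur-dioxide contribution → 72.17 μm/a
  chloride contribution → 44.04 μm/a
  ⇒ r_corr(carbon steel) = 116.2 μm/a
ISO 9223 Table 2 (carbon steel): 80 < 116 ≤ 200 μm/a ⇒ C5

C5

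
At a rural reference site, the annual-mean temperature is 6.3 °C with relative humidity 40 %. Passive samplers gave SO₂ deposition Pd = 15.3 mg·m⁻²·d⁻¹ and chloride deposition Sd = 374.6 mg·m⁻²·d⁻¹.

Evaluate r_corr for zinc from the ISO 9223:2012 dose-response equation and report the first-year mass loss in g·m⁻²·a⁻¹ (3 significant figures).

r_corr = 10.3 g·m⁻²·a⁻¹

zinc: f(T) = +0.038·(T−10) [T≤10 °C] = -0.1406
  Pd branch = 0.0129·Pd^0.44·e^(0.046·RH+f) = 0.2344 μm/a
  Cl⁻ term: 0.0175·374.6^0.57·exp(0.008·40+0.085·6.3) = 1.206
  sum: 0.2344 + 1.206 → r_corr = 1.441 μm/a
Convert to mass loss: 1.441 μm/a × 7.14 g/cm³ = 10.29 g·m⁻²·a⁻¹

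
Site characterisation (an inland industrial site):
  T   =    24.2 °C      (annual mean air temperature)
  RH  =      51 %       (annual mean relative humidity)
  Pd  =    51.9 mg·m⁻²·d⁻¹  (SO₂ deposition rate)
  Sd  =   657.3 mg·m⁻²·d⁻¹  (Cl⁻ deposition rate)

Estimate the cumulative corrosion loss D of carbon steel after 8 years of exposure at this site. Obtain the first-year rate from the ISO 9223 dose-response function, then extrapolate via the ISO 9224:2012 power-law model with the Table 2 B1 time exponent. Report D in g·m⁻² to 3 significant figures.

carbon steel: temperature factor f = -0.054·(14.2) = -0.7668
  Pd branch = 1.77·Pd^0.52·e^(0.02·RH+f) = 17.78 μm/a
  Cl⁻ term: 0.102·657.3^0.62·exp(0.033·51+0.04·24.2) = 80.71
  sum: 17.78 + 80.71 → r_corr = 98.49 μm/a
Long-term exponent b (ISO 9224 Table 2, B1) = 0.523
  D(8) = 98.49 × 8^0.523 = 98.49 × 2.967 = 292.2 μm
  Mass loss = 292.2 μm × 7.85 g/cm³ = 2294 g·m⁻²

D(8) = 2.29e+03 g·m⁻²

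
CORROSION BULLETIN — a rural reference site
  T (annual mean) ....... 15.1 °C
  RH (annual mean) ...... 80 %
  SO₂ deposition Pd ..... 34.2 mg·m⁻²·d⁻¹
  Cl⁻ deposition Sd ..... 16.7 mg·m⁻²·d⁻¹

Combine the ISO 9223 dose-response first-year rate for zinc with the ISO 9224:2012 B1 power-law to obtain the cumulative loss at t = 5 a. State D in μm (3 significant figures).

D(5) = 8.44 μm

zinc: f(T) = -0.071·(T−10) [T>10 °C] = -0.3621
  sulphur-dioxide contribution → 1.685 μm/a
  chloride contribution → 0.5961 μm/a
  total first-year rate 2.281 μm/a
Long-term exponent b (ISO 9224 Table 2, B1) = 0.813
  D(5) = 2.281 × 5^0.813 = 2.281 × 3.701 = 8.44 μm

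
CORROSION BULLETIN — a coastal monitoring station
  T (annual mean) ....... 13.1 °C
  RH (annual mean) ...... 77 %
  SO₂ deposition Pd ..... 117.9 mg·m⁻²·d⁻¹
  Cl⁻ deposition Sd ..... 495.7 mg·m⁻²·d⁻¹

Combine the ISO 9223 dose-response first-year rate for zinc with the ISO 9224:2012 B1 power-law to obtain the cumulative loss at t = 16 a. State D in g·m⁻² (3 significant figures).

D(16) = 429 g·m⁻²

zinc: T>10 °C ⇒ hinge -0.071·(13.1−10) = -0.2201
  Pd branch = 0.0129·Pd^0.44·e^(0.046·RH+f) = 2.916 μm/a
  Cl⁻ term: 0.0175·495.7^0.57·exp(0.008·77+0.085·13.1) = 3.392
  sum: 2.916 + 3.392 → r_corr = 6.307 μm/a
Power-law: D(16) = r_corr · 16^0.813
  D(16) = 6.307 × 16^0.813 = 6.307 × 9.527 = 60.09 μm
  Mass loss = 60.09 μm × 7.14 g/cm³ = 429 g·m⁻²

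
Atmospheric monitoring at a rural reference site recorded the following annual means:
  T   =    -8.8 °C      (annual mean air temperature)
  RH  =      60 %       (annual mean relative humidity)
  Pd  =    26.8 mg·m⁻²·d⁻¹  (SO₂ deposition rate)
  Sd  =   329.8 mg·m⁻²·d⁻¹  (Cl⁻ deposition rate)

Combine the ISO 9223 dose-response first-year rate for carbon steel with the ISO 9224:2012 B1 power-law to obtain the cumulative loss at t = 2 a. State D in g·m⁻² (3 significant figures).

carbon steel: temperature factor f = +0.150·(-18.8) = -2.8200
  SO₂ term: 1.77·26.8^0.52·exp(0.02·60-2.8200) = 1.937
  Sd branch = 0.102·Sd^0.62·e^(0.033·RH+0.04·T) = 18.92 μm/a
  r_corr = 1.937 + 18.92 = 20.86 μm/a
Power-law: D(2) = r_corr · 2^0.523
  D(2) = 20.86 × 2^0.523 = 20.86 × 1.437 = 29.97 μm
  Mass loss = 29.97 μm × 7.85 g/cm³ = 235.3 g·m⁻²

D(2) = 235 g·m⁻²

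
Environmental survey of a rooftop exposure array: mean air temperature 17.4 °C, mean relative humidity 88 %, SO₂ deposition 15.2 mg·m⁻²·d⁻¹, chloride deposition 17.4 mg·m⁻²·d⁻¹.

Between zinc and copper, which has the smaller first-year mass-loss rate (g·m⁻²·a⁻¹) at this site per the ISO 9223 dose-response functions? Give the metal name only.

zinc: T>10 °C ⇒ hinge -0.071·(17.4−10) = -0.5254
  sulphur-dioxide contribution → 1.447 μm/a
  chloride contribution → 0.7911 μm/a
  total first-year rate 2.238 μm/a
  mass loss = 2.238 μm/a × 7.14 g/cm³ = 15.98 g·m⁻²·a⁻¹
copper: f(T) = -0.080·(T−10) [T>10 °C] = -0.5920
  sulphur-dioxide contribution → 1.07 μm/a
  chloride contribution → 1.235 μm/a
  ⇒ r_corr(copper) = 2.305 μm/a
  mass loss = 2.305 μm/a × 8.96 g/cm³ = 20.65 g·m⁻²·a⁻¹
Ordering by g·m⁻²·a⁻¹: copper (20.7) > zinc (16)

zinc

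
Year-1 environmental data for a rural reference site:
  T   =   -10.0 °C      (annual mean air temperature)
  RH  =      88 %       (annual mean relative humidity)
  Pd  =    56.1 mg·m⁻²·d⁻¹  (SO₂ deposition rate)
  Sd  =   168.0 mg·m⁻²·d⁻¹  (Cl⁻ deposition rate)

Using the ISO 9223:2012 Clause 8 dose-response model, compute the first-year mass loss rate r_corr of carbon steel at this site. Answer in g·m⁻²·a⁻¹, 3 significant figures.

r_corr = 267 g·m⁻²·a⁻¹

carbon steel: temperature factor f = +0.150·(-20.0) = -3.0000
  Pd branch = 1.77·Pd^0.52·e^(0.02·RH+f) = 4.158 μm/a
  Sd branch = 0.102·Sd^0.62·e^(0.033·RH+0.04·T) = 29.91 μm/a
  r_corr = 4.158 + 29.91 = 34.06 μm/a
Convert to mass loss: 34.06 μm/a × 7.85 g/cm³ = 267.4 g·m⁻²·a⁻¹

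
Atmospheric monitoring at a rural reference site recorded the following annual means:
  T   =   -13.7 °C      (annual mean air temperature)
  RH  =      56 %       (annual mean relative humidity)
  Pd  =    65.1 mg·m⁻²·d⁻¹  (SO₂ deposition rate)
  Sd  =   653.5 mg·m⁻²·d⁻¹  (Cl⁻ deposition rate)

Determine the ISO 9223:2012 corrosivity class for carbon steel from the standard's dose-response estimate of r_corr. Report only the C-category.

C2

carbon steel: f(T) = +0.150·(T−10) [T≤10 °C] = -3.5550
  Pd branch = 1.77·Pd^0.52·e^(0.02·RH+f) = 1.36 μm/a
  Sd branch = 0.102·Sd^0.62·e^(0.033·RH+0.04·T) = 20.83 μm/a
  sum: 1.36 + 20.83 → r_corr = 22.19 μm/a
ISO 9223 Table 2 (carbon steel): 1.3 < 22.2 ≤ 25 μm/a ⇒ C2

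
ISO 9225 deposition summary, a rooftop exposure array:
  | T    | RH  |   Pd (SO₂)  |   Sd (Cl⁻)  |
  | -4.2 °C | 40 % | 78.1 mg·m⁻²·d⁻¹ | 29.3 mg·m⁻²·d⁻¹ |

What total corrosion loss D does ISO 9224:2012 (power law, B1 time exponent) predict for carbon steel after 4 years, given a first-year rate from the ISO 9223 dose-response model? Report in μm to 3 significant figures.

D(4) = 14.7 μm

carbon steel: f(T) = +0.150·(T−10) [T≤10 °C] = -2.1300
  SO₂ term: 1.77·78.1^0.52·exp(0.02·40-2.1300) = 4.514
  Cl⁻ term: 0.102·29.3^0.62·exp(0.033·40+0.04·-4.2) = 2.62
  sum: 4.514 + 2.62 → r_corr = 7.134 μm/a
Power-law: D(4) = r_corr · 4^0.523
  D(4) = 7.134 × 4^0.523 = 7.134 × 2.065 = 14.73 μm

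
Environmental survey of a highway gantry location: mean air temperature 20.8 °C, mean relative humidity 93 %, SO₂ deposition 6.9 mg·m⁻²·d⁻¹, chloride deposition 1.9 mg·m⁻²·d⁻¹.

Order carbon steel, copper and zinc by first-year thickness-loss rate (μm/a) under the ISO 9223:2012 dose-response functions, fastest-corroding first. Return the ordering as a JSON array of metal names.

carbon steel: T>10 °C ⇒ hinge -0.054·(20.8−10) = -0.5832
  SO₂ term: 1.77·6.9^0.52·exp(0.02·93-0.5832) = 17.33
  Sd branch = 0.102·Sd^0.62·e^(0.033·RH+0.04·T) = 7.509 μm/a
  sum: 17.33 + 7.509 → r_corr = 24.83 μm/a
copper: T>10 °C ⇒ hinge -0.080·(20.8−10) = -0.8640
  Pd branch = 0.0053·Pd^0.26·e^(0.059·RH+f) = 0.8915 μm/a
  Cl⁻ term: 0.01025·1.9^0.27·exp(0.036·93+0.049·20.8) = 0.9608
  r_corr = 0.8915 + 0.9608 = 1.852 μm/a
zinc: temperature factor f = -0.071·(10.8) = -0.7668
  Pd branch = 0.0129·Pd^0.44·e^(0.046·RH+f) = 1.011 μm/a
  Cl⁻ term: 0.0175·1.9^0.57·exp(0.008·93+0.085·20.8) = 0.3111
  sum: 1.011 + 0.3111 → r_corr = 1.322 μm/a
Ordering by μm/a: carbon steel (24.8) > copper (1.85) > zinc (1.32)

["carbon steel", "copper", "zinc"]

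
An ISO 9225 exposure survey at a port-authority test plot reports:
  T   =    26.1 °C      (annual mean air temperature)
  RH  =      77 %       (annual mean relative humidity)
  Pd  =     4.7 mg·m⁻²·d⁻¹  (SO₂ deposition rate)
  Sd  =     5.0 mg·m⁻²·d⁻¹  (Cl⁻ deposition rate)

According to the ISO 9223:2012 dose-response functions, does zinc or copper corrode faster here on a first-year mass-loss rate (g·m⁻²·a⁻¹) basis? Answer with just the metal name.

zinc: T>10 °C ⇒ hinge -0.071·(26.1−10) = -1.1431
  SO₂ term: 0.0129·4.7^0.44·exp(0.046·77-1.1431) = 0.2806
  Cl⁻ term: 0.0175·5.0^0.57·exp(0.008·77+0.085·26.1) = 0.7455
  sum: 0.2806 + 0.7455 → r_corr = 1.026 μm/a
  mass loss = 1.026 μm/a × 7.14 g/cm³ = 7.327 g·m⁻²·a⁻¹
copper: f(T) = -0.080·(T−10) [T>10 °C] = -1.2880
  Pd branch = 0.0053·Pd^0.26·e^(0.059·RH+f) = 0.2054 μm/a
  Sd branch = 0.01025·Sd^0.27·e^(0.036·RH+0.049·T) = 0.9093 μm/a
  r_corr = 0.2054 + 0.9093 = 1.115 μm/a
  mass loss = 1.115 μm/a × 8.96 g/cm³ = 9.988 g·m⁻²·a⁻¹
Ordering by g·m⁻²·a⁻¹: copper (9.99) > zinc (7.33)

copper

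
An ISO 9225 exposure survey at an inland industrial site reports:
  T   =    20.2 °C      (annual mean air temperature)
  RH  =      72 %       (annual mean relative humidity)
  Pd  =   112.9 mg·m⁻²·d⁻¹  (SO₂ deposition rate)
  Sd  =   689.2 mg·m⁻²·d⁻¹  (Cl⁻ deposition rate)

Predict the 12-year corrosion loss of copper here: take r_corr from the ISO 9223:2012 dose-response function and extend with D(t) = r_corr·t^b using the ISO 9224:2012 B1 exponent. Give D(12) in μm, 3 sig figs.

D(12) = 14.2 μm

copper: temperature factor f = -0.080·(10.2) = -0.8160
  SO₂ term: 0.0053·112.9^0.26·exp(0.059·72-0.8160) = 0.5604
  Cl⁻ term: 0.01025·689.2^0.27·exp(0.036·72+0.049·20.2) = 2.151
  r_corr = 0.5604 + 2.151 = 2.711 μm/a
ISO 9224: D(t) = r_corr · t^b with b = 0.667 (copper, B1)
  D(12) = 2.711 × 12^0.667 = 2.711 × 5.246 = 14.22 μm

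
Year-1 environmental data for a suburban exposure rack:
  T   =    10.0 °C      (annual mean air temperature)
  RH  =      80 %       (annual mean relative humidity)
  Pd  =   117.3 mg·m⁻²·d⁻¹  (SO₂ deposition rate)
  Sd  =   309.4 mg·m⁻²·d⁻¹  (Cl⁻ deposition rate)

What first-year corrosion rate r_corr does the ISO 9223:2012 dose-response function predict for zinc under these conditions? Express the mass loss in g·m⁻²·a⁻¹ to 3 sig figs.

zinc: f(T) = +0.038·(T−10) [T≤10 °C] = +0.0000
  SO₂ term: 0.0129·117.3^0.44·exp(0.046·80+0.0000) = 4.162
  Sd branch = 0.0175·Sd^0.57·e^(0.008·RH+0.085·T) = 2.04 μm/a
  sum: 4.162 + 2.04 → r_corr = 6.202 μm/a
Convert to mass loss: 6.202 μm/a × 7.14 g/cm³ = 44.28 g·m⁻²·a⁻¹

r_corr = 44.3 g·m⁻²·a⁻¹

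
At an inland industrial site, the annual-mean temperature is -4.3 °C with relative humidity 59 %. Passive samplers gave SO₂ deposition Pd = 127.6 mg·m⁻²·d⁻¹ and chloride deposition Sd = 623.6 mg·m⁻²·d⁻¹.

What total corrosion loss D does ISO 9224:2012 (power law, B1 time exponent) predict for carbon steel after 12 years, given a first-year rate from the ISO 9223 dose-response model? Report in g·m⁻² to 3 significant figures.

D(12) = 1.18e+03 g·m⁻²

carbon steel: temperature factor f = +0.150·(-14.3) = -2.1450
  SO₂ term: 1.77·127.6^0.52·exp(0.02·59-2.1450) = 8.393
  Cl⁻ term: 0.102·623.6^0.62·exp(0.033·59+0.04·-4.3) = 32.53
  r_corr = 8.393 + 32.53 = 40.93 μm/a
ISO 9224: D(t) = r_corr · t^b with b = 0.523 (carbon steel, B1)
  D(12) = 40.93 × 12^0.523 = 40.93 × 3.668 = 150.1 μm
  Mass loss = 150.1 μm × 7.85 g/cm³ = 1178 g·m⁻²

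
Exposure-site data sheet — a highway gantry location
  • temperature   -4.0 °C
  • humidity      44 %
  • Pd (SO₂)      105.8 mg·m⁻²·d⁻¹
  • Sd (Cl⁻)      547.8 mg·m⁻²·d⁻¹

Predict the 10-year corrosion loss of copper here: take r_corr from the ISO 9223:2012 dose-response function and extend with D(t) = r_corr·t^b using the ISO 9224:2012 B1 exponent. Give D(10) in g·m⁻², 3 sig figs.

D(10) = 11.1 g·m⁻²

copper: T≤10 °C ⇒ hinge +0.126·(-4.0−10) = -1.7640
  Pd branch = 0.0053·Pd^0.26·e^(0.059·RH+f) = 0.04092 μm/a
  Sd branch = 0.01025·Sd^0.27·e^(0.036·RH+0.049·T) = 0.2254 μm/a
  sum: 0.04092 + 0.2254 → r_corr = 0.2663 μm/a
ISO 9224: D(t) = r_corr · t^b with b = 0.667 (copper, B1)
  D(10) = 0.2663 × 10^0.667 = 0.2663 × 4.645 = 1.237 μm
  Mass loss = 1.237 μm × 8.96 g/cm³ = 11.08 g·m⁻²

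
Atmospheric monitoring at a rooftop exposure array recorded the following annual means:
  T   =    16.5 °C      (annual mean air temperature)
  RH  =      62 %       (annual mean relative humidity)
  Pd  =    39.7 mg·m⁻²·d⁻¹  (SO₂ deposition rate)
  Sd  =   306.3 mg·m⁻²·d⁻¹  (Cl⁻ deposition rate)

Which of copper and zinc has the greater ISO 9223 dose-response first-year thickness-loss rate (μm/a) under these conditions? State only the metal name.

copper: T>10 °C ⇒ hinge -0.080·(16.5−10) = -0.5200
  sulphur-dioxide contribution → 0.3183 μm/a
  chloride contribution → 1.006 μm/a
  total first-year rate 1.324 μm/a
zinc: T>10 °C ⇒ hinge -0.071·(16.5−10) = -0.4615
  sulphur-dioxide contribution → 0.7116 μm/a
  chloride contribution → 3.052 μm/a
  ⇒ r_corr(zinc) = 3.764 μm/a
Ordering by μm/a: zinc (3.76) > copper (1.32)

zinc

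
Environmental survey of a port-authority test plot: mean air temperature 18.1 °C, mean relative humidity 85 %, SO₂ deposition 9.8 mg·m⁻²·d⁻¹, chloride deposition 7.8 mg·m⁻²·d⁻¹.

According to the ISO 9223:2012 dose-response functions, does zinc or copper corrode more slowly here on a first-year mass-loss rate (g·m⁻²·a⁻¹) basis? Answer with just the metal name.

zinc

zinc: T>10 °C ⇒ hinge -0.071·(18.1−10) = -0.5751
  sulphur-dioxide contribution → 0.9887 μm/a
  chloride contribution → 0.5188 μm/a
  total first-year rate 1.508 μm/a
  mass loss = 1.508 μm/a × 7.14 g/cm³ = 10.76 g·m⁻²·a⁻¹
copper: temperature factor f = -0.080·(8.1) = -0.6480
  sulphur-dioxide contribution → 0.7561 μm/a
  chloride contribution → 0.9241 μm/a
  total first-year rate 1.68 μm/a
  mass loss = 1.68 μm/a × 8.96 g/cm³ = 15.05 g·m⁻²·a⁻¹
Ordering by g·m⁻²·a⁻¹: copper (15.1) > zinc (10.8)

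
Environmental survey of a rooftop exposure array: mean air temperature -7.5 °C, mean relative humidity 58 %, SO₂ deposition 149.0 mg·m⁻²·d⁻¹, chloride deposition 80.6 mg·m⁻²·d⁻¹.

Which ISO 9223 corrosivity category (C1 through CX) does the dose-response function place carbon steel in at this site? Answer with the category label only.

carbon steel: f(T) = +0.150·(T−10) [T≤10 °C] = -2.6250
  SO₂ term: 1.77·149.0^0.52·exp(0.02·58-2.6250) = 5.518
  Sd branch = 0.102·Sd^0.62·e^(0.033·RH+0.04·T) = 7.789 μm/a
  sum: 5.518 + 7.789 → r_corr = 13.31 μm/a
13.3 μm/a falls in (1.3, 25] for carbon steel → category C2

C2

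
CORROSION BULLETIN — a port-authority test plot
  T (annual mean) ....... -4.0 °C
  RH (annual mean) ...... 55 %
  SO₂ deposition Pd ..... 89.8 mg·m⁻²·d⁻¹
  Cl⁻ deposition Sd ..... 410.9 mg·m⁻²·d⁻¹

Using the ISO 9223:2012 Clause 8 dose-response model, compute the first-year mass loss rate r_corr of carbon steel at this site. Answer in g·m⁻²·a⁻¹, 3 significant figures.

r_corr = 228 g·m⁻²·a⁻¹

carbon steel: temperature factor f = +0.150·(-14.0) = -2.1000
  SO₂ term: 1.77·89.8^0.52·exp(0.02·55-2.1000) = 6.751
  Cl⁻ term: 0.102·410.9^0.62·exp(0.033·55+0.04·-4.0) = 22.28
  r_corr = 6.751 + 22.28 = 29.03 μm/a
Convert to mass loss: 29.03 μm/a × 7.85 g/cm³ = 227.9 g·m⁻²·a⁻¹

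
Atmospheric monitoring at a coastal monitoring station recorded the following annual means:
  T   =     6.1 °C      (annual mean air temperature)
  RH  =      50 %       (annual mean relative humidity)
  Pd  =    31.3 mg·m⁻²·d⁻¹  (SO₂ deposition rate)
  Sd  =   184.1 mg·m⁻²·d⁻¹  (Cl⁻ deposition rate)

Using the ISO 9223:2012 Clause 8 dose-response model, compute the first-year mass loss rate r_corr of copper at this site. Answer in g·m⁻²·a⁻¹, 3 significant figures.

r_corr = 4.42 g·m⁻²·a⁻¹

copper: f(T) = +0.126·(T−10) [T≤10 °C] = -0.4914
  SO₂ term: 0.0053·31.3^0.26·exp(0.059·50-0.4914) = 0.1517
  Sd branch = 0.01025·Sd^0.27·e^(0.036·RH+0.049·T) = 0.3418 μm/a
  r_corr = 0.1517 + 0.3418 = 0.4935 μm/a
Convert to mass loss: 0.4935 μm/a × 8.96 g/cm³ = 4.422 g·m⁻²·a⁻¹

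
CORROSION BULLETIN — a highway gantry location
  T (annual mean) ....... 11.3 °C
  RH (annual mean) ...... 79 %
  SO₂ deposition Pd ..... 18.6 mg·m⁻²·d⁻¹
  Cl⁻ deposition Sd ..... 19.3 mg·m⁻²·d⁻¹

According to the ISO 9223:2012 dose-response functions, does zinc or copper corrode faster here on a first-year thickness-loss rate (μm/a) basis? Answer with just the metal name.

zinc: f(T) = -0.071·(T−10) [T>10 °C] = -0.0923
  sulphur-dioxide contribution → 1.612 μm/a
  chloride contribution → 0.465 μm/a
  total first-year rate 2.077 μm/a
copper: f(T) = -0.080·(T−10) [T>10 °C] = -0.1040
  sulphur-dioxide contribution → 1.08 μm/a
  chloride contribution → 0.6814 μm/a
  total first-year rate 1.761 μm/a
Ordering by μm/a: zinc (2.08) > copper (1.76)

zinc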